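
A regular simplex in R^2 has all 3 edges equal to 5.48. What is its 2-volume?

Area = (√3/4) · 5.48² = 13.0035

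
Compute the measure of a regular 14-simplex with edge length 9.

V_14 = √(15) · 9^14 / (14! · 2^(14/2)) ≈ 7.94004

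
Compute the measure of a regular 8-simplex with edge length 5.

V = (5^8 / 8!) · √((8+1) / 2^8) ≈ 1.81652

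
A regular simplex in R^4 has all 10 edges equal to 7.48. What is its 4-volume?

V_4 = √(5) · 7.48^4 / (4! · 2^(4/2)) ≈ 72.9156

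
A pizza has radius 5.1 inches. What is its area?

Volume = π^{2/2}·(5.1)^2/Γ(2) ≈ 81.7128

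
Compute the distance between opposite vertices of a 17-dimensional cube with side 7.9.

Diagonal = √17 · 7.9 ≈ 32.5725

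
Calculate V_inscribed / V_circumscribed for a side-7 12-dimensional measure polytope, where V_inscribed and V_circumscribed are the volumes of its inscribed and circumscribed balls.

Volume scales as r^n, and r_in/r_out = 1/√12, giving (1/√12)^12 ≈ 3.34898e-07.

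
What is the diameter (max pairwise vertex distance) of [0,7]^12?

Diagonal = √12 · 7 ≈ 24.2487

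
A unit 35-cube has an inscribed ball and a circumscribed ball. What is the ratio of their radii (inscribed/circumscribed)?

For an n-cube of any side s, the inradius is s/2 and the circumradius is s√n/2, so the ratio is 1/√35 ≈ 0.169031.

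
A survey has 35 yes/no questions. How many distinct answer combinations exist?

Number of vertices = 2^35 = 34359738368.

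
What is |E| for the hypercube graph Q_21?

The 21-cube has n·2^(n-1) = 21·2^20 = 21·1048576 = 22020096 edges.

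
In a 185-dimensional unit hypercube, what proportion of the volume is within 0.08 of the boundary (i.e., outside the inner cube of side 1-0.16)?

The inner cube has side 1-2·0.08 = 0.84 and volume (0.84)^185 ≈ 9.81e-15, so the shell holds 1 - 9.81e-15 of the volume.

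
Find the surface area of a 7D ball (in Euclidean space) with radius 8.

|∂B_7(8)| = 4194304·π^3/15 ≈ 8.66998e+06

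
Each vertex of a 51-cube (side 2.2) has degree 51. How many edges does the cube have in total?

An n-cube has n·2^(n-1) edges. With n = 51: 51·1125899906842624 = 57420895248973824.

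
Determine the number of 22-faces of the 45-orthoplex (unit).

Each 22-face is the convex hull of 23 vertices, one chosen as ±e_i from each of 23 distinct axes: 2^23·C(45,23) = 34533511434495590400.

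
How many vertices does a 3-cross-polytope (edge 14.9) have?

f_0(3-orthoplex) = 2^1 · (3 choose 1) = 6.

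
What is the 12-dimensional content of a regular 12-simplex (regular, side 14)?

For a regular n-simplex with edge a, V = (a^n / n!)·√((n+1)/2^n). With a=14, n=12: V ≈ 6667.93.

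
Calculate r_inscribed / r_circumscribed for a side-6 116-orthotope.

r_in = 6/2 (half the side); r_out = 6√116/2 (half the diagonal). Ratio = 1/√116 ≈ 0.0928477.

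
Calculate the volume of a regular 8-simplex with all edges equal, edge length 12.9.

V = (12.9^8 / 8!) · √((8+1) / 2^8) ≈ 3566.14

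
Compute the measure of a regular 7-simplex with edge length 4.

V_7 = √(8) · 4^7 / (7! · 2^(7/2)) ≈ 0.812698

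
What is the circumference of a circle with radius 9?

|∂B_2(9)| = 2πr = 2π·9 ≈ 56.5487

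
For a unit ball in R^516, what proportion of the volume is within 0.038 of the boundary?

V(inner)/V(outer) = ((1-0.038)/1)^516 ≈ 2.081e-09, so the shell fraction is 0.9999999979.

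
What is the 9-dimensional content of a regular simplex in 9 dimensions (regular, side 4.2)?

Volume = 4.2^9 · √(10/2^9) / 9! ≈ 0.156619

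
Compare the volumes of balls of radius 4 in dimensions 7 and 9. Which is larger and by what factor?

V_7(4) ≈ 77410.6, V_9(4) ≈ 864684. The 9-ball is larger by a factor of 11.17.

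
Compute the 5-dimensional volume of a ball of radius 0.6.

Volume = π^{5/2}·(0.6)^5/Γ(7/2) ≈ 0.409312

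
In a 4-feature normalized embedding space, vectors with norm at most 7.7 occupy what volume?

The n-ball volume is π^(n/2)·r^n/Γ(n/2+1). With n=4, r=7.7: V ≈ 17347.3.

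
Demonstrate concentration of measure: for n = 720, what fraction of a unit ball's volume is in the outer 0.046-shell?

1 - (1-0.046)^720 ≈ 1 - 1.883e-15 ≈ (100 - 1.89e-13)%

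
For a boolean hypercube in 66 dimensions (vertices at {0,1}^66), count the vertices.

Each vertex is a binary string of length 66, so there are 2^66 = 73786976294838206464.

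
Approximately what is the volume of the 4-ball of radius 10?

Volume = π^{4/2}·(10)^4/Γ(3) = 5000·π^2 ≈ 49348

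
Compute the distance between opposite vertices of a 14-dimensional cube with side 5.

The space diagonal of an n-cube of side s is s√n. Here 5·√14 ≈ 18.7083.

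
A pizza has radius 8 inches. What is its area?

The n-ball volume is π^(n/2)·r^n/Γ(n/2+1). With n=2, r=8: V = 64·π ≈ 201.062.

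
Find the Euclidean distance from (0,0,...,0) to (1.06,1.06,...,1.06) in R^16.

d = √(1.06² + 1.06² + ... + 1.06²) [16 terms] = √(16·1.06²) = 1.06√16 = 4.24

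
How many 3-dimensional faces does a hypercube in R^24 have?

Choose 3 of 24 axes to span the face (C(24,3) = 2024 ways), then fix each of the remaining 21 coordinates at one of its two extreme values (2^21 = 2097152 ways): 2024·2097152 = 4244635648.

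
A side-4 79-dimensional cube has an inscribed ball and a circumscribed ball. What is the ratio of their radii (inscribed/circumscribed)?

r_in / r_out = (4/2) / (4√79/2) = 1/√79 ≈ 0.112509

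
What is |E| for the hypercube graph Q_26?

An n-cube has n·2^(n-1) edges. With n = 26: 26·33554432 = 872415232.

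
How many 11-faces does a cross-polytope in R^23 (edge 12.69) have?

Each 11-face is the convex hull of 12 vertices, one chosen as ±e_i from each of 12 distinct axes: 2^12·C(23,12) = 5538111488.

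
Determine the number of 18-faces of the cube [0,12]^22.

f_18(22-cube) = (22 choose 18) · 2^4 = 117040.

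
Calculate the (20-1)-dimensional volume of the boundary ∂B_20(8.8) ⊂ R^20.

S_20(8.8) = 2·π^(20/2)·(8.8)^19 / Γ(20/2) ≈ 4.54921e+17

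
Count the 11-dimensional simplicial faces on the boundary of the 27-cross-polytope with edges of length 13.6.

f_11(27-orthoplex) = 2^12 · (27 choose 12) = 71204290560.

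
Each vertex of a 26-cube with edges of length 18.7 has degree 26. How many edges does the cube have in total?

Each of the 2^26 = 67108864 vertices has degree 26; total edges = 26·2^26/2 = 872415232.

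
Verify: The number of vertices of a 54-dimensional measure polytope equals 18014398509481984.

True. The 54-cube has 2^54 = 18014398509481984 vertices.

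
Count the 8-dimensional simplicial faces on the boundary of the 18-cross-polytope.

Number of 8-faces = 2^(8+1) · C(18,8+1) = 512 · 48620 = 24893440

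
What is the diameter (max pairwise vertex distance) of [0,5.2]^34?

The space diagonal of an n-cube of side s is s√n. Here 5.2·√34 ≈ 30.3209.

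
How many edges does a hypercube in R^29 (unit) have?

An n-cube has n·2^(n-1) edges. With n = 29: 29·268435456 = 7784628224.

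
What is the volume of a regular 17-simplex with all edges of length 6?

For a regular n-simplex with edge a, V = (a^n / n!)·√((n+1)/2^n). With a=6, n=17: V ≈ 0.000557679.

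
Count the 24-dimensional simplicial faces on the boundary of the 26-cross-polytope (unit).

f_24(26-orthoplex) = 2^25 · (26 choose 25) = 872415232.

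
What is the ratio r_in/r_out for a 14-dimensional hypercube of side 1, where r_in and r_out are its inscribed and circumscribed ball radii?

For an n-cube of any side s, the inradius is s/2 and the circumradius is s√n/2, so the ratio is 1/√14 ≈ 0.267261.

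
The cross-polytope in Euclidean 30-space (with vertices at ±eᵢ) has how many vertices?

An n-cross-polytope has 2n vertices; here n = 30, giving 60.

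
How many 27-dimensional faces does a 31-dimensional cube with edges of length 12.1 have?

Choose 27 of 31 axes to span the face (C(31,27) = 31465 ways), then fix each of the remaining 4 coordinates at one of its two extreme values (2^4 = 16 ways): 31465·16 = 503440.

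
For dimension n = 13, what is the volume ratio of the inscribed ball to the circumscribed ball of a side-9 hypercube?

Volume scales as r^n, and r_in/r_out = 1/√13, giving (1/√13)^13 ≈ 5.74603e-08.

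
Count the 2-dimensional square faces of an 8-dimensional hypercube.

An n-cube has C(n,k)·2^(n-k) k-faces. Here C(8,2)·2^6 = 28·64 = 1792.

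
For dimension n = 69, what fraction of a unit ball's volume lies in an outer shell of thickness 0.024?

1 - (1-0.024)^69 ≈ 0.812916 ≈ 81.29%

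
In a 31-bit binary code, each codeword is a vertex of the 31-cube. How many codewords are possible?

An n-cube has 2^n vertices; for n = 31 that is 2^31 = 2147483648.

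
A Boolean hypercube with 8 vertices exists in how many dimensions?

2^n = 8 ⇒ n = log_2(8) = 3.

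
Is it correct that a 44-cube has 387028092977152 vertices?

False. The 44-cube has 2^44 = 17592186044416 vertices.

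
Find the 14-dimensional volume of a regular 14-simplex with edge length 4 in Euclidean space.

For a regular n-simplex with edge a, V = (a^n / n!)·√((n+1)/2^n). With a=4, n=14: V ≈ 9.31681e-05.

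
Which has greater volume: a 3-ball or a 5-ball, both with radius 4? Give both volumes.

V_3(4) ≈ 268.083. V_5(4) ≈ 5390.12. The 5-ball is larger.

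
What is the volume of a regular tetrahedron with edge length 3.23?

Volume = (√2/12) · 3.23³ = 3.97138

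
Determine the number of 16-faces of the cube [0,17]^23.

An n-cube has C(n,k)·2^(n-k) k-faces. Here C(23,16)·2^7 = 245157·128 = 31380096.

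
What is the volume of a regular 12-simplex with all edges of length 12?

For a regular n-simplex with edge a, V = (a^n / n!)·√((n+1)/2^n). With a=12, n=12: V ≈ 1048.65.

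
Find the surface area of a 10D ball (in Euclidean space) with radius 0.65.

The surface area of an n-ball is 2π^(n/2) r^(n-1) / Γ(n/2). For n=10, r=0.65: 0.528188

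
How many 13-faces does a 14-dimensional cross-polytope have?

Number of 13-faces = 2^(13+1) · C(14,13+1) = 16384 · 1 = 16384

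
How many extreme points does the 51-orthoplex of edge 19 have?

The vertices are ±e_1, ..., ±e_51, so there are 2·51 = 102.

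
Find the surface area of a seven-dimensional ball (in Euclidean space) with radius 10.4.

|∂B_7(10.4)| ≈ 4.18484e+07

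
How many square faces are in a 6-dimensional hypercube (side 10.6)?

Choose 2 of 6 axes to span the face (C(6,2) = 15 ways), then fix each of the remaining 4 coordinates at one of its two extreme values (2^4 = 16 ways): 15·16 = 240.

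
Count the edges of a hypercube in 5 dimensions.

An n-cube has n·2^(n-1) edges. With n = 5: 5·16 = 80.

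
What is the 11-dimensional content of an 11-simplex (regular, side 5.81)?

For a regular n-simplex with edge a, V = (a^n / n!)·√((n+1)/2^n). With a=5.81, n=11: V ≈ 0.488323.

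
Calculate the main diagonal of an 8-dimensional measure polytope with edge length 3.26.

d = √(3.26² + 3.26² + ... + 3.26²) [8 terms] = √(8·3.26²) = 3.26√8 ≈ 9.22067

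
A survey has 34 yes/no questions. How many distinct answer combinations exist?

An n-cube has 2^n vertices; for n = 34 that is 2^34 = 17179869184.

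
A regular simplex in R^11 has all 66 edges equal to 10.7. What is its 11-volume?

V = (10.7^11 / 11!) · √((11+1) / 2^11) ≈ 403.637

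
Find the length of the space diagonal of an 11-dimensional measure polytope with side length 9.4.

d = √(9.4² + 9.4² + ... + 9.4²) [11 terms] = √(11·9.4²) = 9.4√11 ≈ 31.1763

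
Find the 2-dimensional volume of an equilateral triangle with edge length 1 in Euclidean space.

Area = (√3/4) · 1² = 0.433013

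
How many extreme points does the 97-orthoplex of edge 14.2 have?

An n-cross-polytope has 2n vertices; here n = 97, giving 194.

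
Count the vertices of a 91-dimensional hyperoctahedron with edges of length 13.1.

An n-cross-polytope has 2n vertices; here n = 91, giving 182.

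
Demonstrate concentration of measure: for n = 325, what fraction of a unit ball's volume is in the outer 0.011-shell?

1 - (1-0.011)^325 ≈ 0.972534 ≈ 97.25%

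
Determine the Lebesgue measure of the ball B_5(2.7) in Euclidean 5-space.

The n-ball volume is π^(n/2)·r^n/Γ(n/2+1). With n=5, r=2.7: V ≈ 755.296.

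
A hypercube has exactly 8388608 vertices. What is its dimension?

n = log_2(8388608) = 23.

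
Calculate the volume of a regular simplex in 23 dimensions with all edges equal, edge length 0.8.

V_23 = √(24) · 0.8^23 / (23! · 2^(23/2)) ≈ 3.86221e-28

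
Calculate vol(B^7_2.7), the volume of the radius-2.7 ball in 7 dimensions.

The n-ball volume is π^(n/2)·r^n/Γ(n/2+1). With n=7, r=2.7: V ≈ 4942.27.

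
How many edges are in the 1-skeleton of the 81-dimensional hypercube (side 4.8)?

The 81-cube has n·2^(n-1) = 81·2^80 = 81·1208925819614629174706176 = 97922991388784963151200256 edges.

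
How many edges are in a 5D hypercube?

Number of 1-faces = C(5,1) · 2^(5-1) = 5 · 16 = 80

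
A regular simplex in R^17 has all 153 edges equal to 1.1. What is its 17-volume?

For a regular n-simplex with edge a, V = (a^n / n!)·√((n+1)/2^n). With a=1.1, n=17: V ≈ 1.66528e-16.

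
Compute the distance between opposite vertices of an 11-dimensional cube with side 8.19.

The space diagonal of an n-cube of side s is s√n. Here 8.19·√11 ≈ 27.1632.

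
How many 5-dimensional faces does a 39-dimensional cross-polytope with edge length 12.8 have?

f_5(39-orthoplex) = 2^6 · (39 choose 6) = 208807872.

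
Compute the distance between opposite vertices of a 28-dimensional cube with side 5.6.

The space diagonal of an n-cube of side s is s√n. Here 5.6·√28 ≈ 29.6324.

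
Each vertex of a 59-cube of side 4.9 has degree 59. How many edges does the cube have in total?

Number of 1-faces = C(59,1)·2^(59-1) = 59·288230376151711744 = 17005592192950992896.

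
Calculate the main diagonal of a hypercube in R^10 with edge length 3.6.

||(3.6,3.6,...,3.6)|| = √(10)·3.6 ≈ 11.3842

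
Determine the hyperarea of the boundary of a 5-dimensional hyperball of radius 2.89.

The surface area of an n-ball is 2π^(n/2) r^(n-1) / Γ(n/2). For n=5, r=2.89: 1835.95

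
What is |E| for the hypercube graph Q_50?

Number of 1-faces = C(50,1)·2^(50-1) = 50·562949953421312 = 28147497671065600.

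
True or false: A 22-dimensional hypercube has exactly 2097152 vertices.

False. The 22-cube has 2^22 = 4194304 vertices.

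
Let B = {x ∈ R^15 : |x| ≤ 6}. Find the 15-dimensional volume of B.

The n-ball volume is π^(n/2)·r^n/Γ(n/2+1). With n=15, r=6: V = 1486016741376·π^7/25025 ≈ 1.79349e+11.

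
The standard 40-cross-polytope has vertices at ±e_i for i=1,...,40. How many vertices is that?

Number of vertices = 2n = 80.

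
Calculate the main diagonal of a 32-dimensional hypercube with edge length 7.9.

The space diagonal of an n-cube of side s is s√n. Here 7.9·√32 ≈ 44.6891.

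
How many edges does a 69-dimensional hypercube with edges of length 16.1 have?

An n-cube has n·2^(n-1) edges. With n = 69: 69·295147905179352825856 = 20365205457375344984064.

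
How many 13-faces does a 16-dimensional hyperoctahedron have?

Each 13-face is the convex hull of 14 vertices, one chosen as ±e_i from each of 14 distinct axes: 2^14·C(16,14) = 1966080.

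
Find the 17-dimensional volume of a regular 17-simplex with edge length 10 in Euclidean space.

V = (10^17 / 17!) · √((17+1) / 2^17) ≈ 3.29468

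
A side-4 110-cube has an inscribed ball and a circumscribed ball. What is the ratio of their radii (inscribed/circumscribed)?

r_in / r_out = (4/2) / (4√110/2) = 1/√110 ≈ 0.0953463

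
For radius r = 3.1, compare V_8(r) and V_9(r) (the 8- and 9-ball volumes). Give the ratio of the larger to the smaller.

V_8(3.1) ≈ 34616.4, V_9(3.1) ≈ 87211.3. The 9-ball is larger by a factor of 2.519.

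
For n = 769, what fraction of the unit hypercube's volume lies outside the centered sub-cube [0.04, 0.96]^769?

The inner cube has side 1-2·0.04 = 0.92 and volume (0.92)^769 ≈ 1.422e-28, so the shell holds 1 - 1.422e-28 of the volume.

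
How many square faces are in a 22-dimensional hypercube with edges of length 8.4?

Choose 2 of 22 axes to span the face (C(22,2) = 231 ways), then fix each of the remaining 20 coordinates at one of its two extreme values (2^20 = 1048576 ways): 231·1048576 = 242221056.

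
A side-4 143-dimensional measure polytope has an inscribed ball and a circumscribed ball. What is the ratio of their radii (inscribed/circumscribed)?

r_in / r_out = (4/2) / (4√143/2) = 1/√143 ≈ 0.0836242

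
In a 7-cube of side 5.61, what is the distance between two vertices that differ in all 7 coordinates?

The space diagonal of an n-cube of side s is s√n. Here 5.61·√7 ≈ 14.8427.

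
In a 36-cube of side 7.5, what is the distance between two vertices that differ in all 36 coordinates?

d = √(7.5² + 7.5² + ... + 7.5²) [36 terms] = √(36·7.5²) = 7.5√36 = 45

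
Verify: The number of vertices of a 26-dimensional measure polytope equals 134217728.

False. The 26-cube has 2^26 = 67108864 vertices.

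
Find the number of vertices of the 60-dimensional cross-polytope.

The vertices are ±e_1, ..., ±e_60, so there are 2·60 = 120.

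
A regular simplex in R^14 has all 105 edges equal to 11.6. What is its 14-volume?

Volume = 11.6^14 · √(15/2^14) / 14! ≈ 277.229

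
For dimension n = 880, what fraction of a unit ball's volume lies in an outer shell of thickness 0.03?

1 - (1-0.03)^880 ≈ 1 - 2.286e-12 ≈ (100 - 2.29e-10)%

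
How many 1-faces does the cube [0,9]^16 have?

The 16-cube has n·2^(n-1) = 16·2^15 = 16·32768 = 524288 edges.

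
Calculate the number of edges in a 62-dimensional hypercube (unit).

Number of 1-faces = C(62,1)·2^(62-1) = 62·2305843009213693952 = 142962266571249025024.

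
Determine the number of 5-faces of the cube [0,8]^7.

Choose 5 of 7 axes to span the face (C(7,5) = 21 ways), then fix each of the remaining 2 coordinates at one of its two extreme values (2^2 = 4 ways): 21·4 = 84.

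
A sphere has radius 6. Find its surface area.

S_3(6) = 2·π^(3/2)·(6)^2 / Γ(3/2) = 4πr² = 4π·(6)² ≈ 452.389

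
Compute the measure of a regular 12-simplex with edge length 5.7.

V = (5.7^12 / 12!) · √((12+1) / 2^12) ≈ 0.138342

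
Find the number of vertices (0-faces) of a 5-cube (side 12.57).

Choose 0 of 5 axes to span the face (C(5,0) = 1 way), then fix each of the remaining 5 coordinates at one of its two extreme values (2^5 = 32 ways): 1·32 = 32.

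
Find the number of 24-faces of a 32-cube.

f_24(32-cube) = (32 choose 24) · 2^8 = 2692684800.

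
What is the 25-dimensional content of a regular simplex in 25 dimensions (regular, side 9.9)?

V_25 = √(26) · 9.9^25 / (25! · 2^(25/2)) ≈ 0.000441414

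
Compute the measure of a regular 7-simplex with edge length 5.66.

Volume = 5.66^7 · √(8/2^7) / 7! ≈ 9.23048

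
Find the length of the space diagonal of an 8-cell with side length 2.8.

Diagonal = √4 · 2.8 = 5.6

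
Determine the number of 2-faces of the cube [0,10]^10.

Choose 2 of 10 axes to span the face (C(10,2) = 45 ways), then fix each of the remaining 8 coordinates at one of its two extreme values (2^8 = 256 ways): 45·256 = 11520.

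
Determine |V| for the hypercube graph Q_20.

Each vertex is a binary string of length 20, so there are 2^20 = 1048576.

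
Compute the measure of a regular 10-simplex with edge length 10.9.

For a regular n-simplex with edge a, V = (a^n / n!)·√((n+1)/2^n). With a=10.9, n=10: V ≈ 676.158.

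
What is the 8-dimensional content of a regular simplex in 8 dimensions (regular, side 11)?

For a regular n-simplex with edge a, V = (a^n / n!)·√((n+1)/2^n). With a=11, n=8: V ≈ 996.833.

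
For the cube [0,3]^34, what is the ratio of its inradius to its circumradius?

r_in / r_out = (3/2) / (3√34/2) = 1/√34 ≈ 0.171499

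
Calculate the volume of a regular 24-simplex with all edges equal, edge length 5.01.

V = (5.01^24 / 24!) · √((24+1) / 2^24) ≈ 1.2303e-10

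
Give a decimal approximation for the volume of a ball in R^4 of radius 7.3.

Volume = π^{4/2}·(7.3)^4/Γ(3) ≈ 14014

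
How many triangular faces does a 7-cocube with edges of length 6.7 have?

f_2(7-orthoplex) = 2^3 · (7 choose 3) = 280.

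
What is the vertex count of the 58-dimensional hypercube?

The 58-cube has 2^58 = 288230376151711744 vertices.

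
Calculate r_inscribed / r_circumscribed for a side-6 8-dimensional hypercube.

Ratio = (s/2)/(s√8/2) = 8^(-1/2) ≈ 0.353553.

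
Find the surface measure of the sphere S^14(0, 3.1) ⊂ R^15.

|∂B_15(3.1)| ≈ 4.33097e+07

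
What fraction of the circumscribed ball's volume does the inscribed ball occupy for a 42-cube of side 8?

Volume scales as r^n, and r_in/r_out = 1/√42, giving (1/√42)^42 ≈ 8.1614e-35.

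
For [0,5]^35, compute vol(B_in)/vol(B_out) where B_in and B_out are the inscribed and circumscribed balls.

The radii are 5/2 and 5√35/2, so the volume ratio is (1/√35)^35 = 35^{-35/2} ≈ 9.52378e-28.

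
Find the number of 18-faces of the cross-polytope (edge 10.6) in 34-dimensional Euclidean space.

An n-cross-polytope has 2^(k+1)·C(n,k+1) k-faces. Here 2^19·C(34,19) = 524288·1855967520 = 973061499125760.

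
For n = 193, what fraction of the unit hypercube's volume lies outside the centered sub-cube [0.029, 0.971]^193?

Shell fraction = 1 - (1-0.058)^193 ≈ 0.99999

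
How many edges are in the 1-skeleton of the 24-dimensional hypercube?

The 24-cube has n·2^(n-1) = 24·2^23 = 24·8388608 = 201326592 edges.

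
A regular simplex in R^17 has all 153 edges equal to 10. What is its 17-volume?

For a regular n-simplex with edge a, V = (a^n / n!)·√((n+1)/2^n). With a=10, n=17: V ≈ 3.29468.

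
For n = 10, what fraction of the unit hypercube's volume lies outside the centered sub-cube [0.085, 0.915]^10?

Shell fraction = 1 - (1-0.17)^10 ≈ 0.84484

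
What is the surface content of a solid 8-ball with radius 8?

|∂B_8(8)| = 2097152·π^4/3 ≈ 6.80939e+07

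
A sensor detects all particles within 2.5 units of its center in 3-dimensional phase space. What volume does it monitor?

Volume = π^{3/2}·(2.5)^3/Γ(5/2) = 125·π/6 ≈ 65.4498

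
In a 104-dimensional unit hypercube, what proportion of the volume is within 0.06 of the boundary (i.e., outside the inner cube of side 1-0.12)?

Shell fraction = 1 - (1-0.12)^104 ≈ 0.9999983166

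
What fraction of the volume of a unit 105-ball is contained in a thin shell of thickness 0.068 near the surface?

1 - (1-0.068)^105 ≈ 0.999385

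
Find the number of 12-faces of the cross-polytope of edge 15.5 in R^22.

An n-cross-polytope has 2^(k+1)·C(n,k+1) k-faces. Here 2^13·C(22,13) = 8192·497420 = 4074864640.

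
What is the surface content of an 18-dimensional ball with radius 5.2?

S = n·V_n(r)/r = 18·V_18(5.2)/5.2 (volume-to-surface relation), giving 2.19743e+12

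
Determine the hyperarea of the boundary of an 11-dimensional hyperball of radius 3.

|∂B_11(3)| = 139968·π^5/35 ≈ 1.2238e+06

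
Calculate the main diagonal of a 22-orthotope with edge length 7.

||(7,7,...,7)|| = √(22)·7 ≈ 32.8329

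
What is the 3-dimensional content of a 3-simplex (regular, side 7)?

Volume = (√2/12) · 7³ = 40.4229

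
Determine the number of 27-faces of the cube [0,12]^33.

f_27(33-cube) = (33 choose 27) · 2^6 = 70884352.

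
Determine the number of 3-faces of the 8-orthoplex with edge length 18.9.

f_3(8-orthoplex) = 2^4 · (8 choose 4) = 1120.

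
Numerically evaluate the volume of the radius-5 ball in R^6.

V = 15625·π^3/6 ≈ 80745.5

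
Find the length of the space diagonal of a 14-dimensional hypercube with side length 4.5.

Diagonal = √14 · 4.5 ≈ 16.8375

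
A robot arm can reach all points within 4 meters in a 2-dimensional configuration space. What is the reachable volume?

Volume = π^{2/2}·(4)^2/Γ(2) = 16·π ≈ 50.2655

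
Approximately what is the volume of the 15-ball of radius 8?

Volume = π^{15/2}·(8)^15/Γ(17/2) = 9007199254740992·π^7/2027025 ≈ 1.34208e+13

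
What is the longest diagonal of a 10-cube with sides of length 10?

The space diagonal of an n-cube of side s is s√n. Here 10·√10 ≈ 31.6228.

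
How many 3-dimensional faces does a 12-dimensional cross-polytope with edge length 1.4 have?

Each 3-face is the convex hull of 4 vertices, one chosen as ±e_i from each of 4 distinct axes: 2^4·C(12,4) = 7920.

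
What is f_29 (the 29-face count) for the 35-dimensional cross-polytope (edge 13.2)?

An n-cross-polytope has 2^(k+1)·C(n,k+1) k-faces. Here 2^30·C(35,30) = 1073741824·324632 = 348570955808768.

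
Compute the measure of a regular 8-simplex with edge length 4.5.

For a regular n-simplex with edge a, V = (a^n / n!)·√((n+1)/2^n). With a=4.5, n=8: V ≈ 0.781953.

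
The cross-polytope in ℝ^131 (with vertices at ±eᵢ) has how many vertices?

The 131-dimensional cross-polytope has 2n = 2·131 = 262 vertices.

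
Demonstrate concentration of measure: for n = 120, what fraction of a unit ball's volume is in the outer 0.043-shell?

1 - (1-0.043)^120 ≈ 0.994878 ≈ 99.49%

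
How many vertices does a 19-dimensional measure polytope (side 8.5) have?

The 19-cube has 2^19 = 524288 vertices.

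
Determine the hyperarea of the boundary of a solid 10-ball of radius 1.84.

S = n·V_n(r)/r = 10·V_10(1.84)/1.84 (volume-to-surface relation), giving 6164.94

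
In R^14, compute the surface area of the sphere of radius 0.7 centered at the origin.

S_14(0.7) = 2·π^(14/2)·(0.7)^13 / Γ(14/2) ≈ 0.081287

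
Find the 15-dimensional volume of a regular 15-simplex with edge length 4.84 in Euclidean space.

V_15 = √(16) · 4.84^15 / (15! · 2^(15/2)) ≈ 0.000316604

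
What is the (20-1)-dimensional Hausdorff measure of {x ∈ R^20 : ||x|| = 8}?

The surface area of an n-ball is 2π^(n/2) r^(n-1) / Γ(n/2). For n=20, r=8: 2251799813685248·π^10/2835 ≈ 7.43833e+16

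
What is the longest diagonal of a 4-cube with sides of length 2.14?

d = √(2.14² + 2.14² + ... + 2.14²) [4 terms] = √(4·2.14²) = 2.14√4 = 4.28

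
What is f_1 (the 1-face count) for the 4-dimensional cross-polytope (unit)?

f_1(4-orthoplex) = 2^2 · (4 choose 2) = 24.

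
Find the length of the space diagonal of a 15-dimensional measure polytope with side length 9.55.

||(9.55,9.55,...,9.55)|| = √(15)·9.55 ≈ 36.987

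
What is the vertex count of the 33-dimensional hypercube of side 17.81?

Each vertex is a binary string of length 33, so there are 2^33 = 8589934592.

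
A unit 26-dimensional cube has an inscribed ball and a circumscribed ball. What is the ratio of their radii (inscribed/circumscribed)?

r_in / r_out = (1/2) / (1√26/2) = 1/√26 ≈ 0.196116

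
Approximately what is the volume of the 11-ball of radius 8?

Volume = π^{11/2}·(8)^11/Γ(13/2) = 549755813888·π^5/10395 ≈ 1.61843e+10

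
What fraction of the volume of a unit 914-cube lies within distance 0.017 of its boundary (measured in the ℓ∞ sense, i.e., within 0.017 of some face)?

The inner cube has side 1-2·0.017 = 0.966 and volume (0.966)^914 ≈ 1.858e-14, so the shell holds 1 - 1.858e-14 of the volume.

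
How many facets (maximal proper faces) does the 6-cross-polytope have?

Each 5-face is the convex hull of 6 vertices, one chosen as ±e_i from each of 6 distinct axes: 2^6·C(6,6) = 64.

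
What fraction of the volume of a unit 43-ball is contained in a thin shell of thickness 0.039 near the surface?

1 - (1-0.039)^43 ≈ 0.819239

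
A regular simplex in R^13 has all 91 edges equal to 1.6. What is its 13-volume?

V_13 = √(14) · 1.6^13 / (13! · 2^(13/2)) ≈ 2.98984e-09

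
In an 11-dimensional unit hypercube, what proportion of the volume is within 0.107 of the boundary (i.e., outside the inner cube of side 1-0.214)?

1 - (1 - 2·0.107)^11 = 1 - 0.786^11 ≈ 0.929263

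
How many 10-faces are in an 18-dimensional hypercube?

Choose 10 of 18 axes to span the face (C(18,10) = 43758 ways), then fix each of the remaining 8 coordinates at one of its two extreme values (2^8 = 256 ways): 43758·256 = 11202048.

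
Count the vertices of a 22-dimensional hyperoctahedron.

An n-cross-polytope has 2n vertices; here n = 22, giving 44.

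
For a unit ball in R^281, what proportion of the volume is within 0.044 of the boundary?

V(inner)/V(outer) = ((1-0.044)/1)^281 ≈ 3.226e-06, so the shell fraction is 0.999996774.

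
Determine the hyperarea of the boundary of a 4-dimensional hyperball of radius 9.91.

S = n·V_n(r)/r = 4·V_4(9.91)/9.91 (volume-to-surface relation), giving 19211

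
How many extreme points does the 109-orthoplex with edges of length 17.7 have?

The vertices are ±e_1, ..., ±e_109, so there are 2·109 = 218.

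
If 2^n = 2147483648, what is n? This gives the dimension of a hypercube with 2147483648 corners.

n = log_2(2147483648) = 31.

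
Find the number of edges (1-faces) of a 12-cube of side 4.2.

Number of 1-faces = C(12,1) · 2^(12-1) = 12 · 2048 = 24576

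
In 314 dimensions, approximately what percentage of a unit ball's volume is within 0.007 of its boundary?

1 - (1-0.007)^314 ≈ 0.88983 ≈ 88.98%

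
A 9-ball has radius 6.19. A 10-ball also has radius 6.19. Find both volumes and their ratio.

V_9(6.19) ≈ 4.40082e+07. V_10(6.19) ≈ 2.10608e+08. Ratio V_9/V_10 ≈ 0.209.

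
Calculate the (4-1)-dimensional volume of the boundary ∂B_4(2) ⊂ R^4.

|∂B_4(2)| = 16·π^2 ≈ 157.914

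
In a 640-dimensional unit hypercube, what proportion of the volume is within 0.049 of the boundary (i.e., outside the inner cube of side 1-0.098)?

1 - (1 - 2·0.049)^640 = 1 - 0.902^640 ≈ 1 - 2.149e-29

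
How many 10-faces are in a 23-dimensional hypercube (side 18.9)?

f_10(23-cube) = (23 choose 10) · 2^13 = 9372188672.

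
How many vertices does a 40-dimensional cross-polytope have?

An n-cross-polytope has 2n vertices; here n = 40, giving 80.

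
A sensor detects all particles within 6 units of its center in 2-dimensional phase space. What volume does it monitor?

Volume = π^{2/2}·(6)^2/Γ(2) = 36·π ≈ 113.097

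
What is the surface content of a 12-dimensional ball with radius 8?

S = n·V_n(r)/r = 12·V_12(8)/8 (volume-to-surface relation), giving 2147483648·π^6/15 ≈ 1.37638e+11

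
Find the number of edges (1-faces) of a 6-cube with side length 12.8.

An n-cube has C(n,k)·2^(n-k) k-faces. Here C(6,1)·2^5 = 6·32 = 192.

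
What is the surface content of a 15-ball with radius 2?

S_15(2) = 2·π^(15/2)·(2)^14 / Γ(15/2) = 4194304·π^7/135135 ≈ 93743.5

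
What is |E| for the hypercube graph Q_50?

An n-cube has n·2^(n-1) edges. With n = 50: 50·562949953421312 = 28147497671065600.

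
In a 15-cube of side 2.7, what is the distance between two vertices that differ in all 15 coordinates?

d = √(2.7² + 2.7² + ... + 2.7²) [15 terms] = √(15·2.7²) = 2.7√15 ≈ 10.4571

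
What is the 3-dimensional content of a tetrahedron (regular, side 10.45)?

Volume = (√2/12) · 10.45³ = 134.488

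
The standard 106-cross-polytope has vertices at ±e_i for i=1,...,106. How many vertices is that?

The vertices are ±e_1, ..., ±e_106, so there are 2·106 = 212.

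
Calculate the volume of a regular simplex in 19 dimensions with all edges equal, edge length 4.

V = (4^19 / 19!) · √((19+1) / 2^19) ≈ 1.39565e-08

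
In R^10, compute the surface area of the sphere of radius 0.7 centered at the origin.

|∂B_10(0.7)| ≈ 1.02908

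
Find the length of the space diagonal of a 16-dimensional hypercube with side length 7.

The space diagonal of an n-cube of side s is s√n. Here 7·√16 = 28.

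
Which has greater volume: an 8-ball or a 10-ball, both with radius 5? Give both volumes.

V_8(5) ≈ 1.58543e+06. V_10(5) ≈ 2.49039e+07. The 10-ball is larger.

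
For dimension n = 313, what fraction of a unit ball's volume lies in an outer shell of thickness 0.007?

1 - (1-0.007)^313 ≈ 0.889053 ≈ 88.91%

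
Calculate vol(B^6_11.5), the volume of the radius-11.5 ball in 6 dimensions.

V = 148035889·π^3/384 ≈ 1.19532e+07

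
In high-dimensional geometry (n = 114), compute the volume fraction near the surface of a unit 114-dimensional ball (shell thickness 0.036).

1 - (1-0.036)^114 ≈ 0.984697 ≈ 98.47%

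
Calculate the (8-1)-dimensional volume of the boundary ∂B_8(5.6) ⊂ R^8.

S = n·V_n(r)/r = 8·V_8(5.6)/5.6 (volume-to-surface relation), giving 5.60782e+06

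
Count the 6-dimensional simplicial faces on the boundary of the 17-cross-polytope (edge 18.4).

Each 6-face is the convex hull of 7 vertices, one chosen as ±e_i from each of 7 distinct axes: 2^7·C(17,7) = 2489344.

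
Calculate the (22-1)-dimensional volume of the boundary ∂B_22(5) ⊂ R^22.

S = n·V_n(r)/r = 22·V_22(5)/5 (volume-to-surface relation), giving 19073486328125·π^11/72576 ≈ 7.73189e+13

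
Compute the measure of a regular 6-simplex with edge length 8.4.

V_6 = √(7) · 8.4^6 / (6! · 2^(6/2)) ≈ 161.362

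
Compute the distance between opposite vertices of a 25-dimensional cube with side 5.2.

The space diagonal of an n-cube of side s is s√n. Here 5.2·√25 = 26.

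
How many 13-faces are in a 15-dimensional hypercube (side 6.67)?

f_13(15-cube) = (15 choose 13) · 2^2 = 420.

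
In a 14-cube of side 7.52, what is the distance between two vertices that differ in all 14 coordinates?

d = √(7.52² + 7.52² + ... + 7.52²) [14 terms] = √(14·7.52²) = 7.52√14 ≈ 28.1373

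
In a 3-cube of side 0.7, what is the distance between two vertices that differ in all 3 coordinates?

Diagonal = √3 · 0.7 ≈ 1.21244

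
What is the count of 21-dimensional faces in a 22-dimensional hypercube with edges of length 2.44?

Choose 21 of 22 axes to span the face (C(22,21) = 22 ways), then fix each of the remaining 1 coordinate at one of its two extreme values (2^1 = 2 ways): 22·2 = 44.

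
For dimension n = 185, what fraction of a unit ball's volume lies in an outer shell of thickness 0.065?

1 - (1-0.065)^185 ≈ 0.9999960176 ≈ 99.999602%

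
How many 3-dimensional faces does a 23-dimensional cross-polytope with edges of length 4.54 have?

f_3(23-orthoplex) = 2^4 · (23 choose 4) = 141680.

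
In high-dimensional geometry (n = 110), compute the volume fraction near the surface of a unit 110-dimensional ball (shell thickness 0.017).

1 - (1-0.017)^110 ≈ 0.848334 ≈ 84.83%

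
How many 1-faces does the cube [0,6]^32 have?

The 32-cube has n·2^(n-1) = 32·2^31 = 32·2147483648 = 68719476736 edges.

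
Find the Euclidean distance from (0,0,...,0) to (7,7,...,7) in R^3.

d = √(7² + 7² + ... + 7²) [3 terms] = √(3·7²) = 7√3 ≈ 12.1244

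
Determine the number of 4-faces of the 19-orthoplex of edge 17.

Number of 4-faces = 2^(4+1) · C(19,4+1) = 32 · 11628 = 372096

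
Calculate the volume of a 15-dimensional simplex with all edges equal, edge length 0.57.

V_15 = √(16) · 0.57^15 / (15! · 2^(15/2)) ≈ 3.68094e-18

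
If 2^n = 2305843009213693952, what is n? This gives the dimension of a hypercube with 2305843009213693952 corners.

2^n = 2305843009213693952 ⇒ n = log_2(2305843009213693952) = 61.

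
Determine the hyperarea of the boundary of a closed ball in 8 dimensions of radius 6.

S_8(6) = 2·π^(8/2)·(6)^7 / Γ(8/2) = 93312·π^4 ≈ 9.08944e+06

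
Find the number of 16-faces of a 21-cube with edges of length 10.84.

Number of 16-faces = C(21,16) · 2^(21-16) = 20349 · 32 = 651168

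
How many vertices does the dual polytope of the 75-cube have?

An n-cross-polytope has 2n vertices; here n = 75, giving 150.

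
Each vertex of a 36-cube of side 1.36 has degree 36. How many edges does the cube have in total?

Number of 1-faces = C(36,1)·2^(36-1) = 36·34359738368 = 1236950581248.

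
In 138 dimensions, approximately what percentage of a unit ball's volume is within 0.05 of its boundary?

1 - (1-0.05)^138 ≈ 0.999157 ≈ 99.92%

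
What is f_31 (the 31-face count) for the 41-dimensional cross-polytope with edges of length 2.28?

An n-cross-polytope has 2^(k+1)·C(n,k+1) k-faces. Here 2^32·C(41,32) = 4294967296·350343565 = 1504714154039050240.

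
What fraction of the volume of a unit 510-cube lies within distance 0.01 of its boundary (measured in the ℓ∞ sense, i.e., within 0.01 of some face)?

1 - (1 - 2·0.01)^510 = 1 - 0.98^510 ≈ 0.999966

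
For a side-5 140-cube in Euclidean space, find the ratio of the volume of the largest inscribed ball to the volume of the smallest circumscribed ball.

V_in / V_out = (r_in/r_out)^140 = (1/√140)^140 = 140^(-140/2) ≈ 5.90252e-151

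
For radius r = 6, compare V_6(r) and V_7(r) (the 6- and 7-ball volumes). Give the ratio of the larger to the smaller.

V_6(6) ≈ 241105, V_7(6) ≈ 1.32263e+06. The 7-ball is larger by a factor of 5.486.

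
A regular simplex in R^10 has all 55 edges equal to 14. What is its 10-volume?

V_10 = √(11) · 14^10 / (10! · 2^(10/2)) ≈ 8261.59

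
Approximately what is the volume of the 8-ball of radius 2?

Volume = π^{8/2}·(2)^8/Γ(5) = 32·π^4/3 ≈ 1039.03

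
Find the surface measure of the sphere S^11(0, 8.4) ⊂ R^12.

|∂B_12(8.4)| ≈ 2.35407e+11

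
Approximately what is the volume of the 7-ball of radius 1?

V_7(1) = π^(7/2) · (1)^7 / Γ(7/2 + 1) = 16·π^3/105 ≈ 4.72477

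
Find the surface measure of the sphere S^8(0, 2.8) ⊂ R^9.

The surface area of an n-ball is 2π^(n/2) r^(n-1) / Γ(n/2). For n=9, r=2.8: 112156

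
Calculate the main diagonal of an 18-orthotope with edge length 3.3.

Diagonal = √18 · 3.3 ≈ 14.0007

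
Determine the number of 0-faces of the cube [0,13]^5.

Number of 0-faces = C(5,0) · 2^(5-0) = 1 · 32 = 32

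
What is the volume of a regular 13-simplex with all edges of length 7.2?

For a regular n-simplex with edge a, V = (a^n / n!)·√((n+1)/2^n). With a=7.2, n=13: V ≈ 0.927708.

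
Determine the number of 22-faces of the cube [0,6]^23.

Number of 22-faces = C(23,22) · 2^(23-22) = 23 · 2 = 46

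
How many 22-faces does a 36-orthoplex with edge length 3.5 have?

Number of 22-faces = 2^(22+1) · C(36,22+1) = 8388608 · 2310789600 = 19384308124876800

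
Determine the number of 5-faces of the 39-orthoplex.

Each 5-face is the convex hull of 6 vertices, one chosen as ±e_i from each of 6 distinct axes: 2^6·C(39,6) = 208807872.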